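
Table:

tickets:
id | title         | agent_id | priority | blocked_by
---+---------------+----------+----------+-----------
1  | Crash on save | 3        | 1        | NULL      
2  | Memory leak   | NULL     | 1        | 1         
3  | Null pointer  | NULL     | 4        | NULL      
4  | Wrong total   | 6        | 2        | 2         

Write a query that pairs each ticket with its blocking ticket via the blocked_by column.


This is a self-join: tickets is joined to a second copy of itself, matching each row's blocked_by to another row's id. Use LEFT JOIN so rows with blocked_by=NULL are kept.
  - ticket 1 (Crash on save): blocked_by=NULL -> NULL
  - ticket 2 (Memory leak): blocked_by=1 -> Crash on save
  - ticket 3 (Null pointer): blocked_by=NULL -> NULL
  - ticket 4 (Wrong total): blocked_by=2 -> Memory leak

SQL:
SELECT a.title AS item, b.title AS blocked_by
FROM tickets a
LEFT JOIN tickets b ON a.blocked_by = b.id

Result:
item          | blocked_by   
--------------+--------------
Crash on save | NULL         
Memory leak   | Crash on save
Null pointer  | NULL         
Wrong total   | Memory leak  


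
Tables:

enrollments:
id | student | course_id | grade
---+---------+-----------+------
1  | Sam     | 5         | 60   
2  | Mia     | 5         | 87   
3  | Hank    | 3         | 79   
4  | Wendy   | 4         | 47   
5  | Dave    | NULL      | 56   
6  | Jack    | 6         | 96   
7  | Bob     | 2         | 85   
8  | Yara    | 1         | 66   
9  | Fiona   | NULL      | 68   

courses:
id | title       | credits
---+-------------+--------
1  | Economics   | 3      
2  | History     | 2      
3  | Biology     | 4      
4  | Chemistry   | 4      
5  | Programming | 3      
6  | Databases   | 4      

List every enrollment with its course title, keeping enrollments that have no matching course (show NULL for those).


LEFT JOIN keeps every row from enrollments (the left table); where course_id has no match in courses, the course columns become NULL. Walk through each enrollment:
  - enrollment 1 (Sam): course_id=5 -> matches Programming
  - enrollment 2 (Mia): course_id=5 -> matches Programming
  - enrollment 3 (Hank): course_id=3 -> matches Biology
  - enrollment 4 (Wendy): course_id=4 -> matches Chemistry
  - enrollment 5 (Dave): course_id=NULL, no match -> kept with NULL
  - enrollment 6 (Jack): course_id=6 -> matches Databases
  - enrollment 7 (Bob): course_id=2 -> matches History
  - enrollment 8 (Yara): course_id=1 -> matches Economics
  - enrollment 9 (Fiona): course_id=NULL, no match -> kept with NULL
All 9 rows appear; 2 have NULL course.

SQL:
SELECT a.student, b.title AS course
FROM enrollments a
LEFT JOIN courses b ON a.course_id = b.id

Result:
student | course     
--------+------------
Sam     | Programming
Mia     | Programming
Hank    | Biology    
Wendy   | Chemistry  
Dave    | NULL       
Jack    | Databases  
Bob     | History    
Yara    | Economics  
Fiona   | NULL       


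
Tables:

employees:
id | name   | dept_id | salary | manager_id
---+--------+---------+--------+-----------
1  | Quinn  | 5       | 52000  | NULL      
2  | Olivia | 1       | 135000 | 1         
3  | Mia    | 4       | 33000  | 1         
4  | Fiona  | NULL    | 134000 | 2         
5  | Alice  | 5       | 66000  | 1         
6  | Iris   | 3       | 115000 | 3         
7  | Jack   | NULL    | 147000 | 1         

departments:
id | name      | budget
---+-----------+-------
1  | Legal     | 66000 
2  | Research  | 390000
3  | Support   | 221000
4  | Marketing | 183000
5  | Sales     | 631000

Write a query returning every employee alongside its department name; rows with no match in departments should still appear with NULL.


LEFT JOIN keeps every row from employees (the left table); where dept_id has no match in departments, the department columns become NULL. Walk through each employee:
  - employee 1 (Quinn): dept_id=5 -> matches Sales
  - employee 2 (Olivia): dept_id=1 -> matches Legal
  - employee 3 (Mia): dept_id=4 -> matches Marketing
  - employee 4 (Fiona): dept_id=NULL, no match -> kept with NULL
  - employee 5 (Alice): dept_id=5 -> matches Sales
  - employee 6 (Iris): dept_id=3 -> matches Support
  - employee 7 (Jack): dept_id=NULL, no match -> kept with NULL
All 7 rows appear; 2 have NULL department.

SQL:
SELECT a.name, b.name AS department
FROM employees a
LEFT JOIN departments b ON a.dept_id = b.id

Result:
name   | department
-------+-----------
Quinn  | Sales     
Olivia | Legal     
Mia    | Marketing 
Fiona  | NULL      
Alice  | Sales     
Iris   | Support   
Jack   | NULL      


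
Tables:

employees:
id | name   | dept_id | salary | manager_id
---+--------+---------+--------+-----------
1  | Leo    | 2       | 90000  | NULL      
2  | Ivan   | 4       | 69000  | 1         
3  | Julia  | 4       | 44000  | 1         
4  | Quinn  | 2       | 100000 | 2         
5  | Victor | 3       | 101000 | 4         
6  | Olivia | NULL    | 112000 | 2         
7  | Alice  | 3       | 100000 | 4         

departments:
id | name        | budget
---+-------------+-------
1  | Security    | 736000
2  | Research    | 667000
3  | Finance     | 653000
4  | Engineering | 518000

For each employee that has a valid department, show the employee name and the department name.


INNER JOIN keeps only employees rows whose dept_id matches an id in departments. Walk through each employee:
  - employee 1 (Leo): dept_id=2 -> matches Research
  - employee 2 (Ivan): dept_id=4 -> matches Engineering
  - employee 3 (Julia): dept_id=4 -> matches Engineering
  - employee 4 (Quinn): dept_id=2 -> matches Research
  - employee 5 (Victor): dept_id=3 -> matches Finance
  - employee 6 (Olivia): dept_id=NULL, no match -> dropped
  - employee 7 (Alice): dept_id=3 -> matches Finance
So 1 of 7 rows is dropped.

SQL:
SELECT a.name, b.name AS department
FROM employees a
INNER JOIN departments b ON a.dept_id = b.id

Result:
name   | department 
-------+------------
Leo    | Research   
Ivan   | Engineering
Julia  | Engineering
Quinn  | Research   
Victor | Finance    
Alice  | Finance    


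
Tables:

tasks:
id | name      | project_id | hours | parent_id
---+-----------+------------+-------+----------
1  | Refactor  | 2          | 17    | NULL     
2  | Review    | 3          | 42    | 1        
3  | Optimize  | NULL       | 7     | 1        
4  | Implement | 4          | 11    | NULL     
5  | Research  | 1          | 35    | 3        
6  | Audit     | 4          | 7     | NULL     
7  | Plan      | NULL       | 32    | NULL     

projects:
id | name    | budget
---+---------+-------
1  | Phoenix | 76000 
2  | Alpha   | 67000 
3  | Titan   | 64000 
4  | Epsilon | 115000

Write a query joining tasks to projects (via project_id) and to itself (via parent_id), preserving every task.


Two LEFT JOINs from the same base table tasks: one to projects via project_id, one to tasks itself via parent_id. Both are LEFT so every task is preserved.
Match against projects:
  - task 1 (Refactor): project_id=2 -> matches Alpha
  - task 2 (Review): project_id=3 -> matches Titan
  - task 3 (Optimize): project_id=NULL, no match -> kept with NULL
  - task 4 (Implement): project_id=4 -> matches Epsilon
  - task 5 (Research): project_id=1 -> matches Phoenix
  - task 6 (Audit): project_id=4 -> matches Epsilon
  - task 7 (Plan): project_id=NULL, no match -> kept with NULL
Match against tasks (self):
  - task 1 (Refactor): parent_id=NULL -> NULL
  - task 2 (Review): parent_id=1 -> Refactor
  - task 3 (Optimize): parent_id=1 -> Refactor
  - task 4 (Implement): parent_id=NULL -> NULL
  - task 5 (Research): parent_id=3 -> Optimize
  - task 6 (Audit): parent_id=NULL -> NULL
  - task 7 (Plan): parent_id=NULL -> NULL

SQL:
SELECT a.name, b.name AS project, c.name AS parent
FROM tasks a
LEFT JOIN projects b ON a.project_id = b.id
LEFT JOIN tasks c ON a.parent_id = c.id

Result:
name      | project | parent  
----------+---------+---------
Refactor  | Alpha   | NULL    
Review    | Titan   | Refactor
Optimize  | NULL    | Refactor
Implement | Epsilon | NULL    
Research  | Phoenix | Optimize
Audit     | Epsilon | NULL    
Plan      | NULL    | NULL    


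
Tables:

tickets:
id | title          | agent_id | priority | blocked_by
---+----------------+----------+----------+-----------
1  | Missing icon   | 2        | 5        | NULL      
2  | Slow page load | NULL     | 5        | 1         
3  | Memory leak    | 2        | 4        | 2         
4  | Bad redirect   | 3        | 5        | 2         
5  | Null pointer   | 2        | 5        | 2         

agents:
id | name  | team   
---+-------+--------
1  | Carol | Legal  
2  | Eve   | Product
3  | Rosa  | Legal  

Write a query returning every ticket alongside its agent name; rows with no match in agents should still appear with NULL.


LEFT JOIN keeps every row from tickets (the left table); where agent_id has no match in agents, the agent columns become NULL. Walk through each ticket:
  - ticket 1 (Missing icon): agent_id=2 -> matches Eve
  - ticket 2 (Slow page load): agent_id=NULL, no match -> kept with NULL
  - ticket 3 (Memory leak): agent_id=2 -> matches Eve
  - ticket 4 (Bad redirect): agent_id=3 -> matches Rosa
  - ticket 5 (Null pointer): agent_id=2 -> matches Eve
All 5 rows appear; 1 has NULL agent.

SQL:
SELECT a.title, b.name AS agent
FROM tickets a
LEFT JOIN agents b ON a.agent_id = b.id

Result:
title          | agent
---------------+------
Missing icon   | Eve  
Slow page load | NULL 
Memory leak    | Eve  
Bad redirect   | Rosa 
Null pointer   | Eve  


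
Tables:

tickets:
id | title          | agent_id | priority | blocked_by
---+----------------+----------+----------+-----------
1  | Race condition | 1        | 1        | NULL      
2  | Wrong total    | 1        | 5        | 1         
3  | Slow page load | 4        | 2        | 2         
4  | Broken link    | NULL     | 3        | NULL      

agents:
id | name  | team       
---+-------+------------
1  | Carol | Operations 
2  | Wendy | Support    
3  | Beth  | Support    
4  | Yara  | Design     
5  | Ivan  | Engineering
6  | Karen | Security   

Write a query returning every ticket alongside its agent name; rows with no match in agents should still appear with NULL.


LEFT JOIN keeps every row from tickets (the left table); where agent_id has no match in agents, the agent columns become NULL. Walk through each ticket:
  - ticket 1 (Race condition): agent_id=1 -> matches Carol
  - ticket 2 (Wrong total): agent_id=1 -> matches Carol
  - ticket 3 (Slow page load): agent_id=4 -> matches Yara
  - ticket 4 (Broken link): agent_id=NULL, no match -> kept with NULL
All 4 rows appear; 1 has NULL agent.

SQL:
SELECT a.title, b.name AS agent
FROM tickets a
LEFT JOIN agents b ON a.agent_id = b.id

Result:
title          | agent
---------------+------
Race condition | Carol
Wrong total    | Carol
Slow page load | Yara 
Broken link    | NULL 


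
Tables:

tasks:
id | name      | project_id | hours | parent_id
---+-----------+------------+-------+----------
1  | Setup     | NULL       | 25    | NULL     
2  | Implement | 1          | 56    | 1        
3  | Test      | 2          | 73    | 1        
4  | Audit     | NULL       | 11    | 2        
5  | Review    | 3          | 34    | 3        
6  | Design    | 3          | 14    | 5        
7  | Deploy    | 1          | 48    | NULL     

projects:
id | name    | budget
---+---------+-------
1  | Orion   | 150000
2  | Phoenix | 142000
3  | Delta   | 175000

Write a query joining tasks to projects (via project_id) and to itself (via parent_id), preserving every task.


Two LEFT JOINs from the same base table tasks: one to projects via project_id, one to tasks itself via parent_id. Both are LEFT so every task is preserved.
Match against projects:
  - task 1 (Setup): project_id=NULL, no match -> kept with NULL
  - task 2 (Implement): project_id=1 -> matches Orion
  - task 3 (Test): project_id=2 -> matches Phoenix
  - task 4 (Audit): project_id=NULL, no match -> kept with NULL
  - task 5 (Review): project_id=3 -> matches Delta
  - task 6 (Design): project_id=3 -> matches Delta
  - task 7 (Deploy): project_id=1 -> matches Orion
Match against tasks (self):
  - task 1 (Setup): parent_id=NULL -> NULL
  - task 2 (Implement): parent_id=1 -> Setup
  - task 3 (Test): parent_id=1 -> Setup
  - task 4 (Audit): parent_id=2 -> Implement
  - task 5 (Review): parent_id=3 -> Test
  - task 6 (Design): parent_id=5 -> Review
  - task 7 (Deploy): parent_id=NULL -> NULL

SQL:
SELECT a.name, b.name AS project, c.name AS parent
FROM tasks a
LEFT JOIN projects b ON a.project_id = b.id
LEFT JOIN tasks c ON a.parent_id = c.id

Result:
name      | project | parent   
----------+---------+----------
Setup     | NULL    | NULL     
Implement | Orion   | Setup    
Test      | Phoenix | Setup    
Audit     | NULL    | Implement
Review    | Delta   | Test     
Design    | Delta   | Review   
Deploy    | Orion   | NULL     


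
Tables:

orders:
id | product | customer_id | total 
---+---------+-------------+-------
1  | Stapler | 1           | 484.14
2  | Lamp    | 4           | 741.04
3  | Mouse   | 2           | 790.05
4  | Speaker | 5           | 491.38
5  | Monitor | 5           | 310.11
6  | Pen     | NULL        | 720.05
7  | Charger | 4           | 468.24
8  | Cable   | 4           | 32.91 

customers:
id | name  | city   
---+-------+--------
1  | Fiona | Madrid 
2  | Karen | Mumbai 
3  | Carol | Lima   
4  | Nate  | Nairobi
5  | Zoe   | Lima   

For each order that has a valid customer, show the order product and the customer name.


INNER JOIN keeps only orders rows whose customer_id matches an id in customers. Walk through each order:
  - order 1 (Stapler): customer_id=1 -> matches Fiona
  - order 2 (Lamp): customer_id=4 -> matches Nate
  - order 3 (Mouse): customer_id=2 -> matches Karen
  - order 4 (Speaker): customer_id=5 -> matches Zoe
  - order 5 (Monitor): customer_id=5 -> matches Zoe
  - order 6 (Pen): customer_id=NULL, no match -> dropped
  - order 7 (Charger): customer_id=4 -> matches Nate
  - order 8 (Cable): customer_id=4 -> matches Nate
So 1 of 8 rows is dropped.

SQL:
SELECT a.product, b.name AS customer
FROM orders a
INNER JOIN customers b ON a.customer_id = b.id

Result:
product | customer
--------+---------
Stapler | Fiona   
Lamp    | Nate    
Mouse   | Karen   
Speaker | Zoe     
Monitor | Zoe     
Charger | Nate    
Cable   | Nate    


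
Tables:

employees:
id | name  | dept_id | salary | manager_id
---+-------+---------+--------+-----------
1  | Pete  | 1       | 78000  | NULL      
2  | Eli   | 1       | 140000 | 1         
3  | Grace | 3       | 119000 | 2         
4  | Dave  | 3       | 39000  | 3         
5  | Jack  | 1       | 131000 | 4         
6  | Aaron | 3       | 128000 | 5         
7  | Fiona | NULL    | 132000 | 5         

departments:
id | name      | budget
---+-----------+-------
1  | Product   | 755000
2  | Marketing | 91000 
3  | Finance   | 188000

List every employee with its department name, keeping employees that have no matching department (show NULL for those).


LEFT JOIN keeps every row from employees (the left table); where dept_id has no match in departments, the department columns become NULL. Walk through each employee:
  - employee 1 (Pete): dept_id=1 -> matches Product
  - employee 2 (Eli): dept_id=1 -> matches Product
  - employee 3 (Grace): dept_id=3 -> matches Finance
  - employee 4 (Dave): dept_id=3 -> matches Finance
  - employee 5 (Jack): dept_id=1 -> matches Product
  - employee 6 (Aaron): dept_id=3 -> matches Finance
  - employee 7 (Fiona): dept_id=NULL, no match -> kept with NULL
All 7 rows appear; 1 has NULL department.

SQL:
SELECT a.name, b.name AS department
FROM employees a
LEFT JOIN departments b ON a.dept_id = b.id

Result:
name  | department
------+-----------
Pete  | Product   
Eli   | Product   
Grace | Finance   
Dave  | Finance   
Jack  | Product   
Aaron | Finance   
Fiona | NULL      


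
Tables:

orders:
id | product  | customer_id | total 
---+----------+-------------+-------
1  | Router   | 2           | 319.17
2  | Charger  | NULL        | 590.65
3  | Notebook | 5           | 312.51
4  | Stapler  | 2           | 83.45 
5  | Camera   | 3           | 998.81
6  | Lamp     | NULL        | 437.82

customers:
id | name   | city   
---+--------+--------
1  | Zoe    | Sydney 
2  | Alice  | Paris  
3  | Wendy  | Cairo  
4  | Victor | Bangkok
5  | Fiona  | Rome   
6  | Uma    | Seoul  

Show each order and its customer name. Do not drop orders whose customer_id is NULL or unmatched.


LEFT JOIN keeps every row from orders (the left table); where customer_id has no match in customers, the customer columns become NULL. Walk through each order:
  - order 1 (Router): customer_id=2 -> matches Alice
  - order 2 (Charger): customer_id=NULL, no match -> kept with NULL
  - order 3 (Notebook): customer_id=5 -> matches Fiona
  - order 4 (Stapler): customer_id=2 -> matches Alice
  - order 5 (Camera): customer_id=3 -> matches Wendy
  - order 6 (Lamp): customer_id=NULL, no match -> kept with NULL
All 6 rows appear; 2 have NULL customer.

SQL:
SELECT a.product, b.name AS customer
FROM orders a
LEFT JOIN customers b ON a.customer_id = b.id

Result:
product  | customer
---------+---------
Router   | Alice   
Charger  | NULL    
Notebook | Fiona   
Stapler  | Alice   
Camera   | Wendy   
Lamp     | NULL    


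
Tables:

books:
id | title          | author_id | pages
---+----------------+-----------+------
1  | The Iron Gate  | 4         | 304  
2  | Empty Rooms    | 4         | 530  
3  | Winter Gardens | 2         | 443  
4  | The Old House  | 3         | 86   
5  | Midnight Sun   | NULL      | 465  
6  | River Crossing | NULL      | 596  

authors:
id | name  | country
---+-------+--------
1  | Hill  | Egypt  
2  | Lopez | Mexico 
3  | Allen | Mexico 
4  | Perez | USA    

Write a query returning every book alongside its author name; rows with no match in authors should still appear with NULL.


LEFT JOIN keeps every row from books (the left table); where author_id has no match in authors, the author columns become NULL. Walk through each book:
  - book 1 (The Iron Gate): author_id=4 -> matches Perez
  - book 2 (Empty Rooms): author_id=4 -> matches Perez
  - book 3 (Winter Gardens): author_id=2 -> matches Lopez
  - book 4 (The Old House): author_id=3 -> matches Allen
  - book 5 (Midnight Sun): author_id=NULL, no match -> kept with NULL
  - book 6 (River Crossing): author_id=NULL, no match -> kept with NULL
All 6 rows appear; 2 have NULL author.

SQL:
SELECT a.title, b.name AS author
FROM books a
LEFT JOIN authors b ON a.author_id = b.id

Result:
title          | author
---------------+-------
The Iron Gate  | Perez 
Empty Rooms    | Perez 
Winter Gardens | Lopez 
The Old House  | Allen 
Midnight Sun   | NULL  
River Crossing | NULL  


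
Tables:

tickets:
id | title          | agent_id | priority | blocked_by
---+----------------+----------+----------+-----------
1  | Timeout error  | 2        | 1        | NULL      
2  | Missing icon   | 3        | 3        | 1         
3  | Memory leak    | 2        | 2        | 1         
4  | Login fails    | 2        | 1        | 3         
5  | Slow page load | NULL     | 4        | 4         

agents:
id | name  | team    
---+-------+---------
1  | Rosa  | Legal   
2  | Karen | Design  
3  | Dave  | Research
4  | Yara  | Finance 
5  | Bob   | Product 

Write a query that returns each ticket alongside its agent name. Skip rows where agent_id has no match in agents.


INNER JOIN keeps only tickets rows whose agent_id matches an id in agents. Walk through each ticket:
  - ticket 1 (Timeout error): agent_id=2 -> matches Karen
  - ticket 2 (Missing icon): agent_id=3 -> matches Dave
  - ticket 3 (Memory leak): agent_id=2 -> matches Karen
  - ticket 4 (Login fails): agent_id=2 -> matches Karen
  - ticket 5 (Slow page load): agent_id=NULL, no match -> dropped
So 1 of 5 rows is dropped.

SQL:
SELECT a.title, b.name AS agent
FROM tickets a
INNER JOIN agents b ON a.agent_id = b.id

Result:
title         | agent
--------------+------
Timeout error | Karen
Missing icon  | Dave 
Memory leak   | Karen
Login fails   | Karen


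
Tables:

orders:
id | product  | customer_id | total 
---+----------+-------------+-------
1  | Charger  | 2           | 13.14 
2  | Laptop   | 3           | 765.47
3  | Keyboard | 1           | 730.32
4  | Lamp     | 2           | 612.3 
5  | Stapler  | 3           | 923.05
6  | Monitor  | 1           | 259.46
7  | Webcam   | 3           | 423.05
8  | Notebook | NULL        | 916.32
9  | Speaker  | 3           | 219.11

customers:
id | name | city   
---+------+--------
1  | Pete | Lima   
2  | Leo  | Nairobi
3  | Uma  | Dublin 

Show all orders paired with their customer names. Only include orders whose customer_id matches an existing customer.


INNER JOIN keeps only orders rows whose customer_id matches an id in customers. Walk through each order:
  - order 1 (Charger): customer_id=2 -> matches Leo
  - order 2 (Laptop): customer_id=3 -> matches Uma
  - order 3 (Keyboard): customer_id=1 -> matches Pete
  - order 4 (Lamp): customer_id=2 -> matches Leo
  - order 5 (Stapler): customer_id=3 -> matches Uma
  - order 6 (Monitor): customer_id=1 -> matches Pete
  - order 7 (Webcam): customer_id=3 -> matches Uma
  - order 8 (Notebook): customer_id=NULL, no match -> dropped
  - order 9 (Speaker): customer_id=3 -> matches Uma
So 1 of 9 rows is dropped.

SQL:
SELECT a.product, b.name AS customer
FROM orders a
INNER JOIN customers b ON a.customer_id = b.id

Result:
product  | customer
---------+---------
Charger  | Leo     
Laptop   | Uma     
Keyboard | Pete    
Lamp     | Leo     
Stapler  | Uma     
Monitor  | Pete    
Webcam   | Uma     
Speaker  | Uma     


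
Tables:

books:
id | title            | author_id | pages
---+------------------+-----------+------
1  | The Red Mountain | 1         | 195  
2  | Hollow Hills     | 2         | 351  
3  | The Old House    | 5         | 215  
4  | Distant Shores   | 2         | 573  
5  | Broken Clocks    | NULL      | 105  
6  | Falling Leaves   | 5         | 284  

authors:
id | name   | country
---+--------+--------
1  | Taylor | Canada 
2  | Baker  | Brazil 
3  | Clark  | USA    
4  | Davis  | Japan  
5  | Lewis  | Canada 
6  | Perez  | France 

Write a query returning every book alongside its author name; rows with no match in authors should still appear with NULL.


LEFT JOIN keeps every row from books (the left table); where author_id has no match in authors, the author columns become NULL. Walk through each book:
  - book 1 (The Red Mountain): author_id=1 -> matches Taylor
  - book 2 (Hollow Hills): author_id=2 -> matches Baker
  - book 3 (The Old House): author_id=5 -> matches Lewis
  - book 4 (Distant Shores): author_id=2 -> matches Baker
  - book 5 (Broken Clocks): author_id=NULL, no match -> kept with NULL
  - book 6 (Falling Leaves): author_id=5 -> matches Lewis
All 6 rows appear; 1 has NULL author.

SQL:
SELECT a.title, b.name AS author
FROM books a
LEFT JOIN authors b ON a.author_id = b.id

Result:
title            | author
-----------------+-------
The Red Mountain | Taylor
Hollow Hills     | Baker 
The Old House    | Lewis 
Distant Shores   | Baker 
Broken Clocks    | NULL  
Falling Leaves   | Lewis 


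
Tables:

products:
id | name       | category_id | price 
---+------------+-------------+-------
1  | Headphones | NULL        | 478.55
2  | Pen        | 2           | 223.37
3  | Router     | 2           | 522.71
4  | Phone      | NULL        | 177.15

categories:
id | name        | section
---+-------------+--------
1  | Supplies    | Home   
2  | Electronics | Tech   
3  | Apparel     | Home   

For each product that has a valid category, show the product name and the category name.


INNER JOIN keeps only products rows whose category_id matches an id in categories. Walk through each product:
  - product 1 (Headphones): category_id=NULL, no match -> dropped
  - product 2 (Pen): category_id=2 -> matches Electronics
  - product 3 (Router): category_id=2 -> matches Electronics
  - product 4 (Phone): category_id=NULL, no match -> dropped
So 2 of 4 rows are dropped.

SQL:
SELECT a.name, b.name AS category
FROM products a
INNER JOIN categories b ON a.category_id = b.id

Result:
name   | category   
-------+------------
Pen    | Electronics
Router | Electronics


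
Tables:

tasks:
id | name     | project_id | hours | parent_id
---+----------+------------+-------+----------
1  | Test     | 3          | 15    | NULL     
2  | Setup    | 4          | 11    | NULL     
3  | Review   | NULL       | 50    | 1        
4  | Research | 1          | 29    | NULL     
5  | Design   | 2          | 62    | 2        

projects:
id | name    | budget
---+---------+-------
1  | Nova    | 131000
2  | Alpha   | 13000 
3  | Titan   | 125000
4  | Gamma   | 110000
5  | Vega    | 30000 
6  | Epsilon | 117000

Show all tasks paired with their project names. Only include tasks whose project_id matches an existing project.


INNER JOIN keeps only tasks rows whose project_id matches an id in projects. Walk through each task:
  - task 1 (Test): project_id=3 -> matches Titan
  - task 2 (Setup): project_id=4 -> matches Gamma
  - task 3 (Review): project_id=NULL, no match -> dropped
  - task 4 (Research): project_id=1 -> matches Nova
  - task 5 (Design): project_id=2 -> matches Alpha
So 1 of 5 rows is dropped.

SQL:
SELECT a.name, b.name AS project
FROM tasks a
INNER JOIN projects b ON a.project_id = b.id

Result:
name     | project
---------+--------
Test     | Titan  
Setup    | Gamma  
Research | Nova   
Design   | Alpha  


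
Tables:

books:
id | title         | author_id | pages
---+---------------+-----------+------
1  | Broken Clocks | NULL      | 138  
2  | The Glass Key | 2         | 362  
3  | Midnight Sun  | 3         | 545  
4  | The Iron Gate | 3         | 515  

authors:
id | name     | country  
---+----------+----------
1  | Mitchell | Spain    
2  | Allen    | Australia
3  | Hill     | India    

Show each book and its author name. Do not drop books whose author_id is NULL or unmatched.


LEFT JOIN keeps every row from books (the left table); where author_id has no match in authors, the author columns become NULL. Walk through each book:
  - book 1 (Broken Clocks): author_id=NULL, no match -> kept with NULL
  - book 2 (The Glass Key): author_id=2 -> matches Allen
  - book 3 (Midnight Sun): author_id=3 -> matches Hill
  - book 4 (The Iron Gate): author_id=3 -> matches Hill
All 4 rows appear; 1 has NULL author.

SQL:
SELECT a.title, b.name AS author
FROM books a
LEFT JOIN authors b ON a.author_id = b.id

Result:
title         | author
--------------+-------
Broken Clocks | NULL  
The Glass Key | Allen 
Midnight Sun  | Hill  
The Iron Gate | Hill  


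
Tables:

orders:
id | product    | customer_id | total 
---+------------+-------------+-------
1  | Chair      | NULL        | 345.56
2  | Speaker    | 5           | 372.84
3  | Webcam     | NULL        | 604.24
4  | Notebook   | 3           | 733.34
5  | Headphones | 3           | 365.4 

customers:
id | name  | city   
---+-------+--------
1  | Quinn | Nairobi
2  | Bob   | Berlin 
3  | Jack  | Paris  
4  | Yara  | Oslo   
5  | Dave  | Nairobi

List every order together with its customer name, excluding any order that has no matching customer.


INNER JOIN keeps only orders rows whose customer_id matches an id in customers. Walk through each order:
  - order 1 (Chair): customer_id=NULL, no match -> dropped
  - order 2 (Speaker): customer_id=5 -> matches Dave
  - order 3 (Webcam): customer_id=NULL, no match -> dropped
  - order 4 (Notebook): customer_id=3 -> matches Jack
  - order 5 (Headphones): customer_id=3 -> matches Jack
So 2 of 5 rows are dropped.

SQL:
SELECT a.product, b.name AS customer
FROM orders a
INNER JOIN customers b ON a.customer_id = b.id

Result:
product    | customer
-----------+---------
Speaker    | Dave    
Notebook   | Jack    
Headphones | Jack    


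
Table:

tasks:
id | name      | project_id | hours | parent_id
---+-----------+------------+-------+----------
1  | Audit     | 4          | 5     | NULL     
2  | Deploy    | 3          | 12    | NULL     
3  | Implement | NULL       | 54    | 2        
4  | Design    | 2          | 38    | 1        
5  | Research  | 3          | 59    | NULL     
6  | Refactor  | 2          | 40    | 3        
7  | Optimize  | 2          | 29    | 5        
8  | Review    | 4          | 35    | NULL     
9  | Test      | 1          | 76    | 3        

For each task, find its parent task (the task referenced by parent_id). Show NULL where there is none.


This is a self-join: tasks is joined to a second copy of itself, matching each row's parent_id to another row's id. Use LEFT JOIN so rows with parent_id=NULL are kept.
  - task 1 (Audit): parent_id=NULL -> NULL
  - task 2 (Deploy): parent_id=NULL -> NULL
  - task 3 (Implement): parent_id=2 -> Deploy
  - task 4 (Design): parent_id=1 -> Audit
  - task 5 (Research): parent_id=NULL -> NULL
  - task 6 (Refactor): parent_id=3 -> Implement
  - task 7 (Optimize): parent_id=5 -> Research
  - task 8 (Review): parent_id=NULL -> NULL
  - task 9 (Test): parent_id=3 -> Implement

SQL:
SELECT a.name AS item, b.name AS parent
FROM tasks a
LEFT JOIN tasks b ON a.parent_id = b.id

Result:
item      | parent   
----------+----------
Audit     | NULL     
Deploy    | NULL     
Implement | Deploy   
Design    | Audit    
Research  | NULL     
Refactor  | Implement
Optimize  | Research 
Review    | NULL     
Test      | Implement


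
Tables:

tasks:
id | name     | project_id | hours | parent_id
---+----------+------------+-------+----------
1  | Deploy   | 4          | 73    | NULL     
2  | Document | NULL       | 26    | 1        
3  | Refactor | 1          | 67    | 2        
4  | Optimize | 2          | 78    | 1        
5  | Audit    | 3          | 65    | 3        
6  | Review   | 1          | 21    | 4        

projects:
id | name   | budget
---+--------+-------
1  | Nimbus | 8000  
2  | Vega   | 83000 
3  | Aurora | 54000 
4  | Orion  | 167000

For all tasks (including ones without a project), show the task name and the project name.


LEFT JOIN keeps every row from tasks (the left table); where project_id has no match in projects, the project columns become NULL. Walk through each task:
  - task 1 (Deploy): project_id=4 -> matches Orion
  - task 2 (Document): project_id=NULL, no match -> kept with NULL
  - task 3 (Refactor): project_id=1 -> matches Nimbus
  - task 4 (Optimize): project_id=2 -> matches Vega
  - task 5 (Audit): project_id=3 -> matches Aurora
  - task 6 (Review): project_id=1 -> matches Nimbus
All 6 rows appear; 1 has NULL project.

SQL:
SELECT a.name, b.name AS project
FROM tasks a
LEFT JOIN projects b ON a.project_id = b.id

Result:
name     | project
---------+--------
Deploy   | Orion  
Document | NULL   
Refactor | Nimbus 
Optimize | Vega   
Audit    | Aurora 
Review   | Nimbus 


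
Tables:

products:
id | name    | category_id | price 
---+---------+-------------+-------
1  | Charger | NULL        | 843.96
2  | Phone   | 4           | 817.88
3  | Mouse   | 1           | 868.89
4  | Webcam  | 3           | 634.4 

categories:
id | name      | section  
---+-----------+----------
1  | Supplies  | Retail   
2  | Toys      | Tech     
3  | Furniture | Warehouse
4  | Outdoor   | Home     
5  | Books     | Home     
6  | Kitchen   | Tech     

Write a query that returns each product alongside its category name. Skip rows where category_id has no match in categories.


INNER JOIN keeps only products rows whose category_id matches an id in categories. Walk through each product:
  - product 1 (Charger): category_id=NULL, no match -> dropped
  - product 2 (Phone): category_id=4 -> matches Outdoor
  - product 3 (Mouse): category_id=1 -> matches Supplies
  - product 4 (Webcam): category_id=3 -> matches Furniture
So 1 of 4 rows is dropped.

SQL:
SELECT a.name, b.name AS category
FROM products a
INNER JOIN categories b ON a.category_id = b.id

Result:
name   | category 
-------+----------
Phone  | Outdoor  
Mouse  | Supplies 
Webcam | Furniture


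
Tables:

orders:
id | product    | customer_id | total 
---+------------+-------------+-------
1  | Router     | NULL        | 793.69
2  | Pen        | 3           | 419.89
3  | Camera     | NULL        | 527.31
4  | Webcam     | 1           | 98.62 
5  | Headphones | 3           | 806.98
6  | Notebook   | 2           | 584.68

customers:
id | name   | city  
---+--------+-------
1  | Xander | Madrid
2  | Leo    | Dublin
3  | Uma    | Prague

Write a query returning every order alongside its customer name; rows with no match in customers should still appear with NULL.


LEFT JOIN keeps every row from orders (the left table); where customer_id has no match in customers, the customer columns become NULL. Walk through each order:
  - order 1 (Router): customer_id=NULL, no match -> kept with NULL
  - order 2 (Pen): customer_id=3 -> matches Uma
  - order 3 (Camera): customer_id=NULL, no match -> kept with NULL
  - order 4 (Webcam): customer_id=1 -> matches Xander
  - order 5 (Headphones): customer_id=3 -> matches Uma
  - order 6 (Notebook): customer_id=2 -> matches Leo
All 6 rows appear; 2 have NULL customer.

SQL:
SELECT a.product, b.name AS customer
FROM orders a
LEFT JOIN customers b ON a.customer_id = b.id

Result:
product    | customer
-----------+---------
Router     | NULL    
Pen        | Uma     
Camera     | NULL    
Webcam     | Xander  
Headphones | Uma     
Notebook   | Leo     


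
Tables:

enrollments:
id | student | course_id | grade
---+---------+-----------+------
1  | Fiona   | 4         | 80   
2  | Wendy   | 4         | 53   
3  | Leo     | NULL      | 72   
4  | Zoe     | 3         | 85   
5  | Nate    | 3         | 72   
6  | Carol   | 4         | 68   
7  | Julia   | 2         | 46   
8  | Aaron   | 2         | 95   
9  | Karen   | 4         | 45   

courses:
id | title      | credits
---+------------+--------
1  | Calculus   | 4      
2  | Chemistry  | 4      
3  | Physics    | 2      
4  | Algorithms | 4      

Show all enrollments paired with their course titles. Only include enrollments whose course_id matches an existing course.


INNER JOIN keeps only enrollments rows whose course_id matches an id in courses. Walk through each enrollment:
  - enrollment 1 (Fiona): course_id=4 -> matches Algorithms
  - enrollment 2 (Wendy): course_id=4 -> matches Algorithms
  - enrollment 3 (Leo): course_id=NULL, no match -> dropped
  - enrollment 4 (Zoe): course_id=3 -> matches Physics
  - enrollment 5 (Nate): course_id=3 -> matches Physics
  - enrollment 6 (Carol): course_id=4 -> matches Algorithms
  - enrollment 7 (Julia): course_id=2 -> matches Chemistry
  - enrollment 8 (Aaron): course_id=2 -> matches Chemistry
  - enrollment 9 (Karen): course_id=4 -> matches Algorithms
So 1 of 9 rows is dropped.

SQL:
SELECT a.student, b.title AS course
FROM enrollments a
INNER JOIN courses b ON a.course_id = b.id

Result:
student | course    
--------+-----------
Fiona   | Algorithms
Wendy   | Algorithms
Zoe     | Physics   
Nate    | Physics   
Carol   | Algorithms
Julia   | Chemistry 
Aaron   | Chemistry 
Karen   | Algorithms


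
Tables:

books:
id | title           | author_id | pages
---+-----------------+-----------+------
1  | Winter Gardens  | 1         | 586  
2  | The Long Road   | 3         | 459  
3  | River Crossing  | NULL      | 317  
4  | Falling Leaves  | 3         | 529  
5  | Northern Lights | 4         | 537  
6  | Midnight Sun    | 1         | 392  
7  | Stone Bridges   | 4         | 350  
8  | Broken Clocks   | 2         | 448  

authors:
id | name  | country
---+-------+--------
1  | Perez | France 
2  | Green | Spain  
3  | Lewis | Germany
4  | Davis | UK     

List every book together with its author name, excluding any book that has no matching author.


INNER JOIN keeps only books rows whose author_id matches an id in authors. Walk through each book:
  - book 1 (Winter Gardens): author_id=1 -> matches Perez
  - book 2 (The Long Road): author_id=3 -> matches Lewis
  - book 3 (River Crossing): author_id=NULL, no match -> dropped
  - book 4 (Falling Leaves): author_id=3 -> matches Lewis
  - book 5 (Northern Lights): author_id=4 -> matches Davis
  - book 6 (Midnight Sun): author_id=1 -> matches Perez
  - book 7 (Stone Bridges): author_id=4 -> matches Davis
  - book 8 (Broken Clocks): author_id=2 -> matches Green
So 1 of 8 rows is dropped.

SQL:
SELECT a.title, b.name AS author
FROM books a
INNER JOIN authors b ON a.author_id = b.id

Result:
title           | author
----------------+-------
Winter Gardens  | Perez 
The Long Road   | Lewis 
Falling Leaves  | Lewis 
Northern Lights | Davis 
Midnight Sun    | Perez 
Stone Bridges   | Davis 
Broken Clocks   | Green 


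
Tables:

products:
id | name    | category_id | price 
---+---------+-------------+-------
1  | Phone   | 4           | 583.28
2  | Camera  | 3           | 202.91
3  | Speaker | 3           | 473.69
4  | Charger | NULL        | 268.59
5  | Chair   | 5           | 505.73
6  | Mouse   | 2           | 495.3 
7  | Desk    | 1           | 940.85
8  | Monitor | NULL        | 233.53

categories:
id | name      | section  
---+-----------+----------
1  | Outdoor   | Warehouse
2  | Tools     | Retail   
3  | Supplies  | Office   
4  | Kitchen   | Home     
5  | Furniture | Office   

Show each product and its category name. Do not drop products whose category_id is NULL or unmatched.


LEFT JOIN keeps every row from products (the left table); where category_id has no match in categories, the category columns become NULL. Walk through each product:
  - product 1 (Phone): category_id=4 -> matches Kitchen
  - product 2 (Camera): category_id=3 -> matches Supplies
  - product 3 (Speaker): category_id=3 -> matches Supplies
  - product 4 (Charger): category_id=NULL, no match -> kept with NULL
  - product 5 (Chair): category_id=5 -> matches Furniture
  - product 6 (Mouse): category_id=2 -> matches Tools
  - product 7 (Desk): category_id=1 -> matches Outdoor
  - product 8 (Monitor): category_id=NULL, no match -> kept with NULL
All 8 rows appear; 2 have NULL category.

SQL:
SELECT a.name, b.name AS category
FROM products a
LEFT JOIN categories b ON a.category_id = b.id

Result:
name    | category 
--------+----------
Phone   | Kitchen  
Camera  | Supplies 
Speaker | Supplies 
Charger | NULL     
Chair   | Furniture
Mouse   | Tools    
Desk    | Outdoor  
Monitor | NULL     


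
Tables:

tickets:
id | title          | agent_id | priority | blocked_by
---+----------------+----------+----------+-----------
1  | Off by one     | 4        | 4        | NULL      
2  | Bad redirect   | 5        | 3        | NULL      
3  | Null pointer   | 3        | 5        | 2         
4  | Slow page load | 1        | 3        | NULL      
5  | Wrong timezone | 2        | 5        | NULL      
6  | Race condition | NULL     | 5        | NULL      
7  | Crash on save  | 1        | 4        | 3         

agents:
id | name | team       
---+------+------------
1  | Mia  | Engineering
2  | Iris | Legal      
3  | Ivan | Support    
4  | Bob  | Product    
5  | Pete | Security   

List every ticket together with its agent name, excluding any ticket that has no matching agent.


INNER JOIN keeps only tickets rows whose agent_id matches an id in agents. Walk through each ticket:
  - ticket 1 (Off by one): agent_id=4 -> matches Bob
  - ticket 2 (Bad redirect): agent_id=5 -> matches Pete
  - ticket 3 (Null pointer): agent_id=3 -> matches Ivan
  - ticket 4 (Slow page load): agent_id=1 -> matches Mia
  - ticket 5 (Wrong timezone): agent_id=2 -> matches Iris
  - ticket 6 (Race condition): agent_id=NULL, no match -> dropped
  - ticket 7 (Crash on save): agent_id=1 -> matches Mia
So 1 of 7 rows is dropped.

SQL:
SELECT a.title, b.name AS agent
FROM tickets a
INNER JOIN agents b ON a.agent_id = b.id

Result:
title          | agent
---------------+------
Off by one     | Bob  
Bad redirect   | Pete 
Null pointer   | Ivan 
Slow page load | Mia  
Wrong timezone | Iris 
Crash on save  | Mia  


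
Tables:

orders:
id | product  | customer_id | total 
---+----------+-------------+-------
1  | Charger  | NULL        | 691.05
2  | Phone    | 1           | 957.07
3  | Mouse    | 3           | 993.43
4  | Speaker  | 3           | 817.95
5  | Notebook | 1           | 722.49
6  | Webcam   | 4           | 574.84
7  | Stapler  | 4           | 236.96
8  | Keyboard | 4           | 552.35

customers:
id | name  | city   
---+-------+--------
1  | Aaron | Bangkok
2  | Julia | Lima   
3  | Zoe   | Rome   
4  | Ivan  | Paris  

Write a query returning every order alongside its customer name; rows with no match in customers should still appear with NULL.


LEFT JOIN keeps every row from orders (the left table); where customer_id has no match in customers, the customer columns become NULL. Walk through each order:
  - order 1 (Charger): customer_id=NULL, no match -> kept with NULL
  - order 2 (Phone): customer_id=1 -> matches Aaron
  - order 3 (Mouse): customer_id=3 -> matches Zoe
  - order 4 (Speaker): customer_id=3 -> matches Zoe
  - order 5 (Notebook): customer_id=1 -> matches Aaron
  - order 6 (Webcam): customer_id=4 -> matches Ivan
  - order 7 (Stapler): customer_id=4 -> matches Ivan
  - order 8 (Keyboard): customer_id=4 -> matches Ivan
All 8 rows appear; 1 has NULL customer.

SQL:
SELECT a.product, b.name AS customer
FROM orders a
LEFT JOIN customers b ON a.customer_id = b.id

Result:
product  | customer
---------+---------
Charger  | NULL    
Phone    | Aaron   
Mouse    | Zoe     
Speaker  | Zoe     
Notebook | Aaron   
Webcam   | Ivan    
Stapler  | Ivan    
Keyboard | Ivan    
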